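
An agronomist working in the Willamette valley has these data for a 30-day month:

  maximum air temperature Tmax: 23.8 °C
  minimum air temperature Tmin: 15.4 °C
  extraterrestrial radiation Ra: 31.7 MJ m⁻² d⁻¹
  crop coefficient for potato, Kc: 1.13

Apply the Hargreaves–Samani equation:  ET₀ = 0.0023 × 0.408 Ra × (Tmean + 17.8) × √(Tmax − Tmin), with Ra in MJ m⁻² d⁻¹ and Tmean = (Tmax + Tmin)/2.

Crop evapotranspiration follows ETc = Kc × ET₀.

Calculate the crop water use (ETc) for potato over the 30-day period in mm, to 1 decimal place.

Tmean = (23.8 + 15.4)/2 = 19.60 °C
0.408 Ra = 0.408 × 31.7 = 12.9336 mm/d equivalent
ET₀ = 0.0023 × 12.9336 × (19.60 + 17.8) × √8.4 = 0.0023 × 12.9336 × 37.40 × 2.8983 = 3.2245 mm/d
ETc = Kc × ET₀ = 1.13 × 3.2245 = 3.6437 mm/d
Over 30 days: 3.6437 × 30 = 109.311 mm

109.3 mm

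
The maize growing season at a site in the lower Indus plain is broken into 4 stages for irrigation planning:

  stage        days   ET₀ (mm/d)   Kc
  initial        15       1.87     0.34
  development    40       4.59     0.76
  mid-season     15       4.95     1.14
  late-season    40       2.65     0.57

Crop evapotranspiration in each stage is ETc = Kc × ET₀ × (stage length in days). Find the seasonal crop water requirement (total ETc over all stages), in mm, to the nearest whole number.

294 mm

initial: 0.34 × 1.87 × 15 = 9.54 mm
development: 0.76 × 4.59 × 40 = 139.54 mm
mid-season: 1.14 × 4.95 × 15 = 84.65 mm
late-season: 0.57 × 2.65 × 40 = 60.42 mm
Seasonal total = 294.15 mm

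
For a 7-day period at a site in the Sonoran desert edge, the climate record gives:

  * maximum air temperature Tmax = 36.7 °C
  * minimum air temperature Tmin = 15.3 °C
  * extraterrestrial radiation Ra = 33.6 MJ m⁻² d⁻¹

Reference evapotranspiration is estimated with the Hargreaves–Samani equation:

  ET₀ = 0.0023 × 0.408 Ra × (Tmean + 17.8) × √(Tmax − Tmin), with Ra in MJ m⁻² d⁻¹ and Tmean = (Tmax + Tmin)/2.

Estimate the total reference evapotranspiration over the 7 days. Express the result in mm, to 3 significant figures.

Tmean = (36.7 + 15.3)/2 = 26.00 °C
0.408 Ra = 0.408 × 33.6 = 13.7088 mm/d equivalent
ET₀ = 0.0023 × 13.7088 × (26.00 + 17.8) × √21.4 = 0.0023 × 13.7088 × 43.80 × 4.6260 = 6.3886 mm/d
Over 7 days: 6.3886 × 7 = 44.720 mm

44.7 mm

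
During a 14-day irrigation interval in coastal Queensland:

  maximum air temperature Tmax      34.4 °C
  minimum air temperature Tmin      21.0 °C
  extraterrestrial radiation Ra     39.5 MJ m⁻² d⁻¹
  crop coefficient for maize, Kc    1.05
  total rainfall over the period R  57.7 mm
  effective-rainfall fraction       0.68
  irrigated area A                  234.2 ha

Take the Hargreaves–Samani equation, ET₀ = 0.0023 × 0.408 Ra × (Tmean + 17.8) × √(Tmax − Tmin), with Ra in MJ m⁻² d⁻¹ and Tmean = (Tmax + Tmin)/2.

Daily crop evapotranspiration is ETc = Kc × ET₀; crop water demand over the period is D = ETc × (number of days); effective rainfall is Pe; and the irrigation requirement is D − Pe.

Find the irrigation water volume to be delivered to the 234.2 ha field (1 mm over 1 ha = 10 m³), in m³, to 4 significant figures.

Tmean = (34.4 + 21.0)/2 = 27.70 °C
0.408 Ra = 0.408 × 39.5 = 16.1160 mm/d equivalent
ET₀ = 0.0023 × 16.1160 × (27.70 + 17.8) × √13.4 = 0.0023 × 16.1160 × 45.50 × 3.6606 = 6.1737 mm/d
ETc = Kc × ET₀ = 1.05 × 6.1737 = 6.4824 mm/d
Crop demand D = ETc × 14 d = 6.4824 × 14 = 90.754 mm
Pe = 0.68 × 57.7 = 39.236 mm
D − Pe = 90.754 − 39.236 = 51.518 mm
Volume = 51.518 mm × 234.2 ha × 10 = 120655.2 m³

120700 m³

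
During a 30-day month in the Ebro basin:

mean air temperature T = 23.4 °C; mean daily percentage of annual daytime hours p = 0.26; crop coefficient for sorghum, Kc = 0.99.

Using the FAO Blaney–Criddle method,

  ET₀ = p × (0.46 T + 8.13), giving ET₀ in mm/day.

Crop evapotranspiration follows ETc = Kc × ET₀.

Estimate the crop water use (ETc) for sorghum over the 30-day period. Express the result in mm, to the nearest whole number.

146 mm

ET₀ = 0.26 × (0.46 × 23.4 + 8.13) = 0.26 × 18.894 = 4.9124 mm/d
ETc = Kc × ET₀ = 0.99 × 4.9124 = 4.8633 mm/d
Over 30 days: 4.8633 × 30 = 145.899 mm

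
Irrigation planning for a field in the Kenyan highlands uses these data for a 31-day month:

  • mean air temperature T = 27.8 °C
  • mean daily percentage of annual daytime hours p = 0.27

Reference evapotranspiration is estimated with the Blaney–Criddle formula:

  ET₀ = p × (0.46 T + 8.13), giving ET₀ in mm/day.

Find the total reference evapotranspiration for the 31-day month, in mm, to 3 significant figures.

ET₀ = 0.27 × (0.46 × 27.8 + 8.13) = 0.27 × 20.918 = 5.6479 mm/d
Monthly total = 5.6479 × 31 = 175.085 mm

175 mm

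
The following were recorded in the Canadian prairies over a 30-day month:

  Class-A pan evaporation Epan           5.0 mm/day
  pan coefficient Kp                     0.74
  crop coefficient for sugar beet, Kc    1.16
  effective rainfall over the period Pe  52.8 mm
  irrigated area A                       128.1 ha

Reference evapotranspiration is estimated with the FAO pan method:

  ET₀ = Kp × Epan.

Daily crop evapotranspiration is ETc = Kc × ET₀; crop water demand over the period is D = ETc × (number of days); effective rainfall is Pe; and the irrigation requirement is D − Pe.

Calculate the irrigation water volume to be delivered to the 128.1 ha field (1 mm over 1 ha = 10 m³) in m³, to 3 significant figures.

ET₀ = 0.74 × 5.0 = 3.7000 mm/d
ETc = Kc × ET₀ = 1.16 × 3.7000 = 4.2920 mm/d
Crop demand D = ETc × 30 d = 4.2920 × 30 = 128.760 mm
D − Pe = 128.760 − 52.8 = 75.960 mm
Volume = 75.960 mm × 128.1 ha × 10 = 97304.8 m³

97300 m³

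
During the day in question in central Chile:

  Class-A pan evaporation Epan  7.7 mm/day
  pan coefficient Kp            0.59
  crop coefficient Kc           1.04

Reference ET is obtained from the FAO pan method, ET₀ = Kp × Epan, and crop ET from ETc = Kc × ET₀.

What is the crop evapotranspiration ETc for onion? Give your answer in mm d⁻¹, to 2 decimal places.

ET₀ = 0.59 × 7.7 = 4.5430 mm/d
ETc = Kc × ET₀ = 1.04 × 4.5430 = 4.7247 mm/d

4.72 mm d⁻¹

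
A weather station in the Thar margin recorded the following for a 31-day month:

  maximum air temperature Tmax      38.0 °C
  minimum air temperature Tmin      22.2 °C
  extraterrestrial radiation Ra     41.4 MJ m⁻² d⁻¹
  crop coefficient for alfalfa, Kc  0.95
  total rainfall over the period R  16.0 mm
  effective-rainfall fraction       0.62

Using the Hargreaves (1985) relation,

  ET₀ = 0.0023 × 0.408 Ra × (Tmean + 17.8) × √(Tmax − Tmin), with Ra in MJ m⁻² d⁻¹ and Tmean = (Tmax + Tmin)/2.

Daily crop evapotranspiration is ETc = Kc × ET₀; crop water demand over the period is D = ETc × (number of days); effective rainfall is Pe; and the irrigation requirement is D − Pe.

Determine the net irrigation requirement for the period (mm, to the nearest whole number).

Tmean = (38.0 + 22.2)/2 = 30.10 °C
0.408 Ra = 0.408 × 41.4 = 16.8912 mm/d equivalent
ET₀ = 0.0023 × 16.8912 × (30.10 + 17.8) × √15.8 = 0.0023 × 16.8912 × 47.90 × 3.9749 = 7.3969 mm/d
ETc = Kc × ET₀ = 0.95 × 7.3969 = 7.0271 mm/d
Crop demand D = ETc × 31 d = 7.0271 × 31 = 217.840 mm
Pe = 0.62 × 16.0 = 9.920 mm
D − Pe = 217.840 − 9.920 = 207.920 mm

208 mm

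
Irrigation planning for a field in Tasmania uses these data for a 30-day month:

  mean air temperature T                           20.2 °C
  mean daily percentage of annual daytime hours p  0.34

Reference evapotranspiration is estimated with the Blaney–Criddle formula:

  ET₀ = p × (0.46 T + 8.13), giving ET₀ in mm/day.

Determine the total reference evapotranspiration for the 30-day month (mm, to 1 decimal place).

177.7 mm

ET₀ = 0.34 × (0.46 × 20.2 + 8.13) = 0.34 × 17.422 = 5.9235 mm/d
Monthly total = 5.9235 × 30 = 177.705 mm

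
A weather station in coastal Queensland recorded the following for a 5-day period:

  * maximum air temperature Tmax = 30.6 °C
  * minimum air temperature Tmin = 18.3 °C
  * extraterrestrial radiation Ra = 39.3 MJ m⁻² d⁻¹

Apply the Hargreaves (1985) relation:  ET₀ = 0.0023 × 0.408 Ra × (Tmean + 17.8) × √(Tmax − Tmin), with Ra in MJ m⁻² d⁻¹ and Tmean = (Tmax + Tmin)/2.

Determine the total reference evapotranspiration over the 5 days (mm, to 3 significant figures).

27.3 mm

Tmean = (30.6 + 18.3)/2 = 24.45 °C
0.408 Ra = 0.408 × 39.3 = 16.0344 mm/d equivalent
ET₀ = 0.0023 × 16.0344 × (24.45 + 17.8) × √12.3 = 0.0023 × 16.0344 × 42.25 × 3.5071 = 5.4646 mm/d
Over 5 days: 5.4646 × 5 = 27.323 mm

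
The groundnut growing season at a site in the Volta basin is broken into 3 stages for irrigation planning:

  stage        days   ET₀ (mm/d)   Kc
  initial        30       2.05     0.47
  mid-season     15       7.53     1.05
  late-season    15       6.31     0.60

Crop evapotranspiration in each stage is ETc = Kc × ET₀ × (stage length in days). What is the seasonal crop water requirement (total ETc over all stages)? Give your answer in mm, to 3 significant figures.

204 mm

initial: 0.47 × 2.05 × 30 = 28.91 mm
mid-season: 1.05 × 7.53 × 15 = 118.60 mm
late-season: 0.60 × 6.31 × 15 = 56.79 mm
Seasonal total = 204.30 mm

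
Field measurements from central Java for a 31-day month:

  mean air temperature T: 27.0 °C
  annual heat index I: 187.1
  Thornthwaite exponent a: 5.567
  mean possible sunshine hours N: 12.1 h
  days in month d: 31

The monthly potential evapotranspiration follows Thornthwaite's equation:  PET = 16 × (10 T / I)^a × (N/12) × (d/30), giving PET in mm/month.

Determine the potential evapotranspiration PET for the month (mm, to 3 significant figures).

10T/I = 10 × 27.0 / 187.1 = 1.4431
(10T/I)^a = 1.4431^5.567 = 7.7055
Uncorrected PET = 16 × 7.7055 = 123.288 mm
Correction = (N/12)(d/30) = (12.1/12)(31/30) = 1.0419
PET = 123.288 × 1.0419 = 128.454 mm/month

128 mm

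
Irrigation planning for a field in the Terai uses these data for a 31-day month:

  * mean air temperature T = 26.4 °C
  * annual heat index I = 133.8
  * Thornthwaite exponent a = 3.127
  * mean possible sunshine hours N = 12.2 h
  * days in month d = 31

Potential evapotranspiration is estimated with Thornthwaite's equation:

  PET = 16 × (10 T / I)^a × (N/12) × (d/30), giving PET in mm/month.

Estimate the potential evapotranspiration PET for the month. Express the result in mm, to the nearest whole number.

141 mm

10T/I = 10 × 26.4 / 133.8 = 1.9731
(10T/I)^a = 1.9731^3.127 = 8.3740
Uncorrected PET = 16 × 8.3740 = 133.984 mm
Correction = (N/12)(d/30) = (12.2/12)(31/30) = 1.0506
PET = 133.984 × 1.0506 = 140.764 mm/month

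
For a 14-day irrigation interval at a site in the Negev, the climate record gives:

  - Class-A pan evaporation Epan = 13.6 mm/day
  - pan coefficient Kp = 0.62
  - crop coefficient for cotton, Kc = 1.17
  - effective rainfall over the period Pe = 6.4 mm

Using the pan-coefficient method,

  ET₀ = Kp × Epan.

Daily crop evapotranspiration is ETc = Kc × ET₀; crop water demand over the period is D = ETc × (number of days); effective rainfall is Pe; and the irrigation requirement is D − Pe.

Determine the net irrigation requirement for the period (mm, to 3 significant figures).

ET₀ = 0.62 × 13.6 = 8.4320 mm/d
ETc = Kc × ET₀ = 1.17 × 8.4320 = 9.8654 mm/d
Crop demand D = ETc × 14 d = 9.8654 × 14 = 138.116 mm
D − Pe = 138.116 − 6.4 = 131.716 mm

132 mm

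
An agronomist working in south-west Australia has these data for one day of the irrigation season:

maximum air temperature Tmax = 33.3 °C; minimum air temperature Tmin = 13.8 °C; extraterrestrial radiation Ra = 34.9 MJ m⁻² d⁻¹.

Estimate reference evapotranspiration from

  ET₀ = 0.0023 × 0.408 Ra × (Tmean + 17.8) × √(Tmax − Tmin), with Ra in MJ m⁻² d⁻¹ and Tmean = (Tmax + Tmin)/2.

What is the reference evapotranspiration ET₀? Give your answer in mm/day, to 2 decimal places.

Tmean = (33.3 + 13.8)/2 = 23.55 °C
0.408 Ra = 0.408 × 34.9 = 14.2392 mm/d equivalent
ET₀ = 0.0023 × 14.2392 × (23.55 + 17.8) × √19.5 = 0.0023 × 14.2392 × 41.35 × 4.4159 = 5.9801 mm/d

5.98 mm/day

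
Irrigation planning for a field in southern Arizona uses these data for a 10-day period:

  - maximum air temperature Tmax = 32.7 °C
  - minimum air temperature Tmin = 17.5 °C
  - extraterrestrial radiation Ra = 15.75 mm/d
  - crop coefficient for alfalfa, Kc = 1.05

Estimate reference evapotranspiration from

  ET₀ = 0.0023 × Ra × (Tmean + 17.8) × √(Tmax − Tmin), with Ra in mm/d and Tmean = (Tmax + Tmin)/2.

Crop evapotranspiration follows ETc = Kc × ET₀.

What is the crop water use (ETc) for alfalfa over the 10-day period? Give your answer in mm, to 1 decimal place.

Tmean = (32.7 + 17.5)/2 = 25.10 °C
ET₀ = 0.0023 × 15.75 × (25.10 + 17.8) × √15.2 = 0.0023 × 15.75 × 42.90 × 3.8987 = 6.0588 mm/d
ETc = Kc × ET₀ = 1.05 × 6.0588 = 6.3617 mm/d
Over 10 days: 6.3617 × 10 = 63.617 mm

63.6 mm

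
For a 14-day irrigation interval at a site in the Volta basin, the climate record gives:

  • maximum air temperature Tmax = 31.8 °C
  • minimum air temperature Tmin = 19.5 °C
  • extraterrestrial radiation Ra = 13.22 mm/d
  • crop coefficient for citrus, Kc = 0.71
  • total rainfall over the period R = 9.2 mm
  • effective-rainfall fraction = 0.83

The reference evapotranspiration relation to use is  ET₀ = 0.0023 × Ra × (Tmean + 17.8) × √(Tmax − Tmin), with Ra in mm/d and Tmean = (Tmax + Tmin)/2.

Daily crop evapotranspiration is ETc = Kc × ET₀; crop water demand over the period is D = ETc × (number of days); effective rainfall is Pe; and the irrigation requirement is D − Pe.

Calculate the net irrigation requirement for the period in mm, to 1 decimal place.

Tmean = (31.8 + 19.5)/2 = 25.65 °C
ET₀ = 0.0023 × 13.22 × (25.65 + 17.8) × √12.3 = 0.0023 × 13.22 × 43.45 × 3.5071 = 4.6334 mm/d
ETc = Kc × ET₀ = 0.71 × 4.6334 = 3.2897 mm/d
Crop demand D = ETc × 14 d = 3.2897 × 14 = 46.056 mm
Pe = 0.83 × 9.2 = 7.636 mm
D − Pe = 46.056 − 7.636 = 38.420 mm

38.4 mm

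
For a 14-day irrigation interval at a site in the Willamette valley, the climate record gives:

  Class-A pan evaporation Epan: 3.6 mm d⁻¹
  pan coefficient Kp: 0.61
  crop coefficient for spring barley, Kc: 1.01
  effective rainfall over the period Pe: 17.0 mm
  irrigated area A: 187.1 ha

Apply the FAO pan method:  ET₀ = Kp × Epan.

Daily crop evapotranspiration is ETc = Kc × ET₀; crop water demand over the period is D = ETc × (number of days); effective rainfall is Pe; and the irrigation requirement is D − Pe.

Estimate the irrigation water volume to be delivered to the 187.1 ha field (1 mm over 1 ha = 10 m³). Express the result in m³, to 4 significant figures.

ET₀ = 0.61 × 3.6 = 2.1960 mm/d
ETc = Kc × ET₀ = 1.01 × 2.1960 = 2.2180 mm/d
Crop demand D = ETc × 14 d = 2.2180 × 14 = 31.052 mm
D − Pe = 31.052 − 17.0 = 14.052 mm
Volume = 14.052 mm × 187.1 ha × 10 = 26291.3 m³

26290 m³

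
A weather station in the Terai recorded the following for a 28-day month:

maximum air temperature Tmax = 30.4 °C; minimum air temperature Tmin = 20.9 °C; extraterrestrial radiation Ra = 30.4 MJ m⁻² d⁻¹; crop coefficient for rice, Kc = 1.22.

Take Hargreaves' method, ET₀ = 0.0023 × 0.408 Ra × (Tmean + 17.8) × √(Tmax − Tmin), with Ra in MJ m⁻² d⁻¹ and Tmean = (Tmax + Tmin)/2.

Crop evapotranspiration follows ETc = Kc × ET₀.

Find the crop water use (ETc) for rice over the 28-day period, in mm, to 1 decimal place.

Tmean = (30.4 + 20.9)/2 = 25.65 °C
0.408 Ra = 0.408 × 30.4 = 12.4032 mm/d equivalent
ET₀ = 0.0023 × 12.4032 × (25.65 + 17.8) × √9.5 = 0.0023 × 12.4032 × 43.45 × 3.0822 = 3.8204 mm/d
ETc = Kc × ET₀ = 1.22 × 3.8204 = 4.6609 mm/d
Over 28 days: 4.6609 × 28 = 130.505 mm

130.5 mm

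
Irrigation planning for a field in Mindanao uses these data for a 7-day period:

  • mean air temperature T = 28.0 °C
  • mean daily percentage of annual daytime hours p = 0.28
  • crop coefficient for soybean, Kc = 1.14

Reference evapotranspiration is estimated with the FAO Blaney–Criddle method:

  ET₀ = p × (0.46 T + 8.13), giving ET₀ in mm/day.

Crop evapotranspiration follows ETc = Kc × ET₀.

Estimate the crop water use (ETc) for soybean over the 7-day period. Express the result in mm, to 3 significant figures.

ET₀ = 0.28 × (0.46 × 28.0 + 8.13) = 0.28 × 21.010 = 5.8828 mm/d
ETc = Kc × ET₀ = 1.14 × 5.8828 = 6.7064 mm/d
Over 7 days: 6.7064 × 7 = 46.945 mm

46.9 mm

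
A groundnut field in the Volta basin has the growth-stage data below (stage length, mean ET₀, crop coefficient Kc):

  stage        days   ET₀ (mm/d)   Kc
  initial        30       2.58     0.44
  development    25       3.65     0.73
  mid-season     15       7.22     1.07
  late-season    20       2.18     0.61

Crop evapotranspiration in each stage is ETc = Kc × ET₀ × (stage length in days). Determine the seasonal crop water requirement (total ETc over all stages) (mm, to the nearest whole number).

243 mm

initial: 0.44 × 2.58 × 30 = 34.06 mm
development: 0.73 × 3.65 × 25 = 66.61 mm
mid-season: 1.07 × 7.22 × 15 = 115.88 mm
late-season: 0.61 × 2.18 × 20 = 26.60 mm
Seasonal total = 243.15 mm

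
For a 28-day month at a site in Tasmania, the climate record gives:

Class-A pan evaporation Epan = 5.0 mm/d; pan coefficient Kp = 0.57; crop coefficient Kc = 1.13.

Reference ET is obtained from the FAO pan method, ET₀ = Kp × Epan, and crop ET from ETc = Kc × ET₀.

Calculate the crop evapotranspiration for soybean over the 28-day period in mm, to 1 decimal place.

ET₀ = 0.57 × 5.0 = 2.8500 mm/d
ETc = Kc × ET₀ = 1.13 × 2.8500 = 3.2205 mm/d
Over 28 days: 3.2205 × 28 = 90.174 mm

90.2 mm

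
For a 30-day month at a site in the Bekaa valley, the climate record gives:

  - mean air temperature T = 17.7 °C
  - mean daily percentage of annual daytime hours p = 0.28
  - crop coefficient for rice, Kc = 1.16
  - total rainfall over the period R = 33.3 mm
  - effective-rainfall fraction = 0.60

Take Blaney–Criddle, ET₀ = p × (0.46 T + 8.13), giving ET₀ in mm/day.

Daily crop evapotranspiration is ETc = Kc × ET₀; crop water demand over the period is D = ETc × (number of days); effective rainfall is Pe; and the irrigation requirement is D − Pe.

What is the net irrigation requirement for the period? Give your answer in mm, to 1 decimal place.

ET₀ = 0.28 × (0.46 × 17.7 + 8.13) = 0.28 × 16.272 = 4.5562 mm/d
ETc = Kc × ET₀ = 1.16 × 4.5562 = 5.2852 mm/d
Crop demand D = ETc × 30 d = 5.2852 × 30 = 158.556 mm
Pe = 0.60 × 33.3 = 19.980 mm
D − Pe = 158.556 − 19.980 = 138.576 mm

138.6 mm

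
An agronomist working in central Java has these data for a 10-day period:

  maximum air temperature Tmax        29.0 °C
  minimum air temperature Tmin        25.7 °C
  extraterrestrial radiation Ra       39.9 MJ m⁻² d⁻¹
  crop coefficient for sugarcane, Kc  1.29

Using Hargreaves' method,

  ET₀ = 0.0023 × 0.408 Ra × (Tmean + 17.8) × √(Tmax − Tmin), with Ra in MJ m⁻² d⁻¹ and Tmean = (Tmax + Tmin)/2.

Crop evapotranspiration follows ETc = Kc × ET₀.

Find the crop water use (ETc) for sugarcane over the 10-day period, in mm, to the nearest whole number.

40 mm

Tmean = (29.0 + 25.7)/2 = 27.35 °C
0.408 Ra = 0.408 × 39.9 = 16.2792 mm/d equivalent
ET₀ = 0.0023 × 16.2792 × (27.35 + 17.8) × √3.3 = 0.0023 × 16.2792 × 45.15 × 1.8166 = 3.0710 mm/d
ETc = Kc × ET₀ = 1.29 × 3.0710 = 3.9616 mm/d
Over 10 days: 3.9616 × 10 = 39.616 mm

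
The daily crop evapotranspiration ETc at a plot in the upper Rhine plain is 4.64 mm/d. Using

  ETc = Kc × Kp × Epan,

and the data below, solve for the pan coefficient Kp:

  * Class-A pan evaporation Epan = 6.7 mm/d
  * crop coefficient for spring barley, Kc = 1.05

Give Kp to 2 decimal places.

ETc = Kc × Kp × Epan  ⇒  Kp = ETc / (Kc × Epan)
Kp = 4.64 / (1.05 × 6.7) = 4.64 / 7.035 = 0.6596

0.66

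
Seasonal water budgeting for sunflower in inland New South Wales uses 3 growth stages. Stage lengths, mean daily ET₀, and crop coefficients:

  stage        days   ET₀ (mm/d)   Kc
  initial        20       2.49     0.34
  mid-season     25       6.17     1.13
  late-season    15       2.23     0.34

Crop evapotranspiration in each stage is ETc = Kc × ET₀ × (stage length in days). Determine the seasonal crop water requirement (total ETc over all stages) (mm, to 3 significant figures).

initial: 0.34 × 2.49 × 20 = 16.93 mm
mid-season: 1.13 × 6.17 × 25 = 174.30 mm
late-season: 0.34 × 2.23 × 15 = 11.37 mm
Seasonal total = 202.60 mm

203 mm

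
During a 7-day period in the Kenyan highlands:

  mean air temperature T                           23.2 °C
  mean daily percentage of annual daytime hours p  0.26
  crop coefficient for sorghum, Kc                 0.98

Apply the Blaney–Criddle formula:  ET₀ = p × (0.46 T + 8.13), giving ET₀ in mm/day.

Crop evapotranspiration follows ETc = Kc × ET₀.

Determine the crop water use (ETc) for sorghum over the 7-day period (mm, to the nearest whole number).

34 mm

ET₀ = 0.26 × (0.46 × 23.2 + 8.13) = 0.26 × 18.802 = 4.8885 mm/d
ETc = Kc × ET₀ = 0.98 × 4.8885 = 4.7907 mm/d
Over 7 days: 4.7907 × 7 = 33.535 mm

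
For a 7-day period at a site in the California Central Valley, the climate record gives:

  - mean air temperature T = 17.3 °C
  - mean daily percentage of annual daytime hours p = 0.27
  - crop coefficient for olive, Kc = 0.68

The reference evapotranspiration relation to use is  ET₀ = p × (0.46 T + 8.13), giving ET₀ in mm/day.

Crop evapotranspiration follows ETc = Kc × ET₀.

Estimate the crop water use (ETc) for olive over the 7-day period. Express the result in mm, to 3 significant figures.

20.7 mm

ET₀ = 0.27 × (0.46 × 17.3 + 8.13) = 0.27 × 16.088 = 4.3438 mm/d
ETc = Kc × ET₀ = 0.68 × 4.3438 = 2.9538 mm/d
Over 7 days: 2.9538 × 7 = 20.677 mm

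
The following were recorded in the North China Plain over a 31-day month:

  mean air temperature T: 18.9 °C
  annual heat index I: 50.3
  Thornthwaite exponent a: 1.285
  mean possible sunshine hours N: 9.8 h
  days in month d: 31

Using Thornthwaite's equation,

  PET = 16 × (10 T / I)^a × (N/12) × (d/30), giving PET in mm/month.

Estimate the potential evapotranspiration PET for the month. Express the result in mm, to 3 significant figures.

74.0 mm

10T/I = 10 × 18.9 / 50.3 = 3.7575
(10T/I)^a = 3.7575^1.285 = 5.4796
Uncorrected PET = 16 × 5.4796 = 87.674 mm
Correction = (N/12)(d/30) = (9.8/12)(31/30) = 0.8439
PET = 87.674 × 0.8439 = 73.988 mm/month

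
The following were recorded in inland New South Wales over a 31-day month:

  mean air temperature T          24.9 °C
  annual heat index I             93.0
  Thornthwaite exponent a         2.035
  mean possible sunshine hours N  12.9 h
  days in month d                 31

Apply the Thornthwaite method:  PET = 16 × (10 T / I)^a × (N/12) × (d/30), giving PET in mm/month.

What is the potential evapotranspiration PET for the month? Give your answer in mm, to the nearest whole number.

132 mm

10T/I = 10 × 24.9 / 93.0 = 2.6774
(10T/I)^a = 2.6774^2.035 = 7.4199
Uncorrected PET = 16 × 7.4199 = 118.718 mm
Correction = (N/12)(d/30) = (12.9/12)(31/30) = 1.1108
PET = 118.718 × 1.1108 = 131.872 mm/month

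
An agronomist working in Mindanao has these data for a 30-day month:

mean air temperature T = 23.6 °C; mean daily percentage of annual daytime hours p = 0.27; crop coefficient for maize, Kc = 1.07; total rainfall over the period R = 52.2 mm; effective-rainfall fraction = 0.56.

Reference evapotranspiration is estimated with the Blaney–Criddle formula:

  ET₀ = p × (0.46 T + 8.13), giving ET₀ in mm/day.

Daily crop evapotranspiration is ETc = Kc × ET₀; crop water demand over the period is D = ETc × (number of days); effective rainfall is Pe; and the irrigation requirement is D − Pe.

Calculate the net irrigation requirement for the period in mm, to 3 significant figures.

ET₀ = 0.27 × (0.46 × 23.6 + 8.13) = 0.27 × 18.986 = 5.1262 mm/d
ETc = Kc × ET₀ = 1.07 × 5.1262 = 5.4850 mm/d
Crop demand D = ETc × 30 d = 5.4850 × 30 = 164.550 mm
Pe = 0.56 × 52.2 = 29.232 mm
D − Pe = 164.550 − 29.232 = 135.318 mm

135 mm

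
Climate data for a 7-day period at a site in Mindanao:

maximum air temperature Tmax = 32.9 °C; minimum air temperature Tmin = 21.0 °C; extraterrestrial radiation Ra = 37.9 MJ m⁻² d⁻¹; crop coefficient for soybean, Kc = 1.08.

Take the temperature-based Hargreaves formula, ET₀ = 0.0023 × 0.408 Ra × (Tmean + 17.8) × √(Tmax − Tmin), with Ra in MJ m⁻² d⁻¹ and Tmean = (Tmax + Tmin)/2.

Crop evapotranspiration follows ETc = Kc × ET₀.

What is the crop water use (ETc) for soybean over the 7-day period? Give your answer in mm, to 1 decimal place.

41.5 mm

Tmean = (32.9 + 21.0)/2 = 26.95 °C
0.408 Ra = 0.408 × 37.9 = 15.4632 mm/d equivalent
ET₀ = 0.0023 × 15.4632 × (26.95 + 17.8) × √11.9 = 0.0023 × 15.4632 × 44.75 × 3.4496 = 5.4902 mm/d
ETc = Kc × ET₀ = 1.08 × 5.4902 = 5.9294 mm/d
Over 7 days: 5.9294 × 7 = 41.506 mm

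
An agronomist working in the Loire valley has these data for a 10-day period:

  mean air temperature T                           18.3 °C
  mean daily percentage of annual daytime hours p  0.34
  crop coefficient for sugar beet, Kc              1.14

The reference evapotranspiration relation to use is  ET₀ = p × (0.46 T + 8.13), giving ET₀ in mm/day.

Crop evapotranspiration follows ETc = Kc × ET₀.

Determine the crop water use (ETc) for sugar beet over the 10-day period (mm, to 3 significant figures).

ET₀ = 0.34 × (0.46 × 18.3 + 8.13) = 0.34 × 16.548 = 5.6263 mm/d
ETc = Kc × ET₀ = 1.14 × 5.6263 = 6.4140 mm/d
Over 10 days: 6.4140 × 10 = 64.140 mm

64.1 mm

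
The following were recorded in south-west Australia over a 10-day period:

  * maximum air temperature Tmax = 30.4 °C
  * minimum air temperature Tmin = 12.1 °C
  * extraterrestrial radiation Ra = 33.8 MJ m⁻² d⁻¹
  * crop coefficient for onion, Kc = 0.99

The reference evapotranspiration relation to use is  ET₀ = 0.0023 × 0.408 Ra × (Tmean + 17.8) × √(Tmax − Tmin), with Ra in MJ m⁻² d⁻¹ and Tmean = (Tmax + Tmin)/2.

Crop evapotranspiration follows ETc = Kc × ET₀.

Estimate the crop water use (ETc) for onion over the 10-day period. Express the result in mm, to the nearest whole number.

52 mm

Tmean = (30.4 + 12.1)/2 = 21.25 °C
0.408 Ra = 0.408 × 33.8 = 13.7904 mm/d equivalent
ET₀ = 0.0023 × 13.7904 × (21.25 + 17.8) × √18.3 = 0.0023 × 13.7904 × 39.05 × 4.2778 = 5.2984 mm/d
ETc = Kc × ET₀ = 0.99 × 5.2984 = 5.2454 mm/d
Over 10 days: 5.2454 × 10 = 52.454 mm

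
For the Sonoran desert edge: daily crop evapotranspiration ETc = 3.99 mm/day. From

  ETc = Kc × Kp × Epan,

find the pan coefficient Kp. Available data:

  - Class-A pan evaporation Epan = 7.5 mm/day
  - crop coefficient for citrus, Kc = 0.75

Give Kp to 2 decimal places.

0.71

ETc = Kc × Kp × Epan  ⇒  Kp = ETc / (Kc × Epan)
Kp = 3.99 / (0.75 × 7.5) = 3.99 / 5.625 = 0.7093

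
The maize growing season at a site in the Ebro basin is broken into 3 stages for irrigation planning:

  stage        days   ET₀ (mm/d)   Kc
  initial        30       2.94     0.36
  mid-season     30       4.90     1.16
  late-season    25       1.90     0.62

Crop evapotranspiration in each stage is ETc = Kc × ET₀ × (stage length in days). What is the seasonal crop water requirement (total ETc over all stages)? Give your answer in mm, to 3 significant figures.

initial: 0.36 × 2.94 × 30 = 31.75 mm
mid-season: 1.16 × 4.90 × 30 = 170.52 mm
late-season: 0.62 × 1.90 × 25 = 29.45 mm
Seasonal total = 231.72 mm

232 mm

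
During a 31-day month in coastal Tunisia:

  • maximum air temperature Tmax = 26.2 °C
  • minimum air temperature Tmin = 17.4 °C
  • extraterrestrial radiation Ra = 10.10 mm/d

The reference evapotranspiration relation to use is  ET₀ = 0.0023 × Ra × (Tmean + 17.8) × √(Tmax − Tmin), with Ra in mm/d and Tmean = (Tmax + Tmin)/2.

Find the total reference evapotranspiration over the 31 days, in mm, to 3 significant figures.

Tmean = (26.2 + 17.4)/2 = 21.80 °C
ET₀ = 0.0023 × 10.10 × (21.80 + 17.8) × √8.8 = 0.0023 × 10.10 × 39.60 × 2.9665 = 2.7289 mm/d
Over 31 days: 2.7289 × 31 = 84.596 mm

84.6 mm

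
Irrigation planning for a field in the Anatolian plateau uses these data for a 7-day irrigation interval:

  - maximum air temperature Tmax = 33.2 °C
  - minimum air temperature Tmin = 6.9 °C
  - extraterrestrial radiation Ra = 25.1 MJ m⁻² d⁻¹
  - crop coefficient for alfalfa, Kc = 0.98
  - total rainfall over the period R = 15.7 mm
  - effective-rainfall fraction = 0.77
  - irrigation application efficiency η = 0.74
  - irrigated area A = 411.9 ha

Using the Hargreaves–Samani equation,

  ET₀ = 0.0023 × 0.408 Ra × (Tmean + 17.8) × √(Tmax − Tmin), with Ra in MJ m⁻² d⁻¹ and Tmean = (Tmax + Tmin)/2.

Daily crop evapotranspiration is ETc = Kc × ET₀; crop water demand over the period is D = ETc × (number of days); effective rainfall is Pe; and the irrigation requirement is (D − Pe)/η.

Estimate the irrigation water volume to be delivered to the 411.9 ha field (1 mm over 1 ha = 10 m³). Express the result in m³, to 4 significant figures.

Tmean = (33.2 + 6.9)/2 = 20.05 °C
0.408 Ra = 0.408 × 25.1 = 10.2408 mm/d equivalent
ET₀ = 0.0023 × 10.2408 × (20.05 + 17.8) × √26.3 = 0.0023 × 10.2408 × 37.85 × 5.1284 = 4.5720 mm/d
ETc = Kc × ET₀ = 0.98 × 4.5720 = 4.4806 mm/d
Crop demand D = ETc × 7 d = 4.4806 × 7 = 31.364 mm
Pe = 0.77 × 15.7 = 12.089 mm
D − Pe = 31.364 − 12.089 = 19.275 mm
Gross irrigation = 19.275 / 0.74 = 26.047 mm
Volume = 26.047 mm × 411.9 ha × 10 = 107287.6 m³

107300 m³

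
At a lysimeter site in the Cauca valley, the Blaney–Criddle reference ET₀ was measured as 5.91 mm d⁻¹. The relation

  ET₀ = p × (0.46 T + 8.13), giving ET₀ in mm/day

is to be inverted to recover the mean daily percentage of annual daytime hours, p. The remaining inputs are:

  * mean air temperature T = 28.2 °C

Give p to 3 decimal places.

0.280

p = ET₀ / (0.46 T + 8.13) = 5.91 / (0.46 × 28.2 + 8.13) = 5.91 / 21.102 = 0.2801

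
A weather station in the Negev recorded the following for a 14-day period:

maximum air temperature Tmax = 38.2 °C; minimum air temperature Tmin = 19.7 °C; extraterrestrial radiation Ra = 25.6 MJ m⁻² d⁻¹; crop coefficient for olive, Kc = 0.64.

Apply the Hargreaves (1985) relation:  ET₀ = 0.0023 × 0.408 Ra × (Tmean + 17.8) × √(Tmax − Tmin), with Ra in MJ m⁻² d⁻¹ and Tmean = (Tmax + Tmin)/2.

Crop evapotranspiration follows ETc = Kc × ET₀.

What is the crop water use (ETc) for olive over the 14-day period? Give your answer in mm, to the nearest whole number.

Tmean = (38.2 + 19.7)/2 = 28.95 °C
0.408 Ra = 0.408 × 25.6 = 10.4448 mm/d equivalent
ET₀ = 0.0023 × 10.4448 × (28.95 + 17.8) × √18.5 = 0.0023 × 10.4448 × 46.75 × 4.3012 = 4.8306 mm/d
ETc = Kc × ET₀ = 0.64 × 4.8306 = 3.0916 mm/d
Over 14 days: 3.0916 × 14 = 43.282 mm

43 mm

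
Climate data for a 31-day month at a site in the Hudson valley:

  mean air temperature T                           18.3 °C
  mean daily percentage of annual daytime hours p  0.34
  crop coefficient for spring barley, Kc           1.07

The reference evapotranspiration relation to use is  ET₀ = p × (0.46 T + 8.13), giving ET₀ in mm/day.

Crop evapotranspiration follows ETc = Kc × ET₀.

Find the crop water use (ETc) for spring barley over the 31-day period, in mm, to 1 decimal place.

186.6 mm

ET₀ = 0.34 × (0.46 × 18.3 + 8.13) = 0.34 × 16.548 = 5.6263 mm/d
ETc = Kc × ET₀ = 1.07 × 5.6263 = 6.0201 mm/d
Over 31 days: 6.0201 × 31 = 186.623 mm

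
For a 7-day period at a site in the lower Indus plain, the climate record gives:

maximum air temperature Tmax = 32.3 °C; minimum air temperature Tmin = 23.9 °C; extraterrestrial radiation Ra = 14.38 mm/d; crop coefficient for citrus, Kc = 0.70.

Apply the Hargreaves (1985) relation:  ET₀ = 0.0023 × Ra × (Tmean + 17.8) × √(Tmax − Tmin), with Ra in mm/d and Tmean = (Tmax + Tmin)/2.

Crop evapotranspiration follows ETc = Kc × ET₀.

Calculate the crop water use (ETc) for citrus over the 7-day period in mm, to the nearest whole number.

Tmean = (32.3 + 23.9)/2 = 28.10 °C
ET₀ = 0.0023 × 14.38 × (28.10 + 17.8) × √8.4 = 0.0023 × 14.38 × 45.90 × 2.8983 = 4.3999 mm/d
ETc = Kc × ET₀ = 0.70 × 4.3999 = 3.0799 mm/d
Over 7 days: 3.0799 × 7 = 21.559 mm

22 mm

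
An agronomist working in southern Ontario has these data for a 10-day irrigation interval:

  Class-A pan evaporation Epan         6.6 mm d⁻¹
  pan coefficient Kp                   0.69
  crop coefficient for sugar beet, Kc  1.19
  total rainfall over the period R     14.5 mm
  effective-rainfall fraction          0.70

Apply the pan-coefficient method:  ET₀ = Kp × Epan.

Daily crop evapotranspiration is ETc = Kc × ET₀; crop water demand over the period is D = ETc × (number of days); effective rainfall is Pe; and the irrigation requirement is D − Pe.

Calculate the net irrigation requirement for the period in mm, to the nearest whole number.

ET₀ = 0.69 × 6.6 = 4.5540 mm/d
ETc = Kc × ET₀ = 1.19 × 4.5540 = 5.4193 mm/d
Crop demand D = ETc × 10 d = 5.4193 × 10 = 54.193 mm
Pe = 0.70 × 14.5 = 10.150 mm
D − Pe = 54.193 − 10.150 = 44.043 mm

44 mm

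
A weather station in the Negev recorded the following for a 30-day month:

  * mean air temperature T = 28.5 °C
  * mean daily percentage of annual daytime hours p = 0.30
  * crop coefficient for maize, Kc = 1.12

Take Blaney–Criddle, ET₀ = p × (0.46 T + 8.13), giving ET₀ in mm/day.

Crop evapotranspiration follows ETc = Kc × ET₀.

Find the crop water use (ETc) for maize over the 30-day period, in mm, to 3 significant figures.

214 mm

ET₀ = 0.30 × (0.46 × 28.5 + 8.13) = 0.30 × 21.240 = 6.3720 mm/d
ETc = Kc × ET₀ = 1.12 × 6.3720 = 7.1366 mm/d
Over 30 days: 7.1366 × 30 = 214.098 mm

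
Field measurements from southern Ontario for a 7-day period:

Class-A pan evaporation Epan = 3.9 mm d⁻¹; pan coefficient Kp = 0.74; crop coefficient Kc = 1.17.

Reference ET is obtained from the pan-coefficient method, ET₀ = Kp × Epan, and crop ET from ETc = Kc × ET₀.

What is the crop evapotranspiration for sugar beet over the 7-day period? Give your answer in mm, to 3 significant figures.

23.6 mm

ET₀ = 0.74 × 3.9 = 2.8860 mm/d
ETc = Kc × ET₀ = 1.17 × 2.8860 = 3.3766 mm/d
Over 7 days: 3.3766 × 7 = 23.636 mm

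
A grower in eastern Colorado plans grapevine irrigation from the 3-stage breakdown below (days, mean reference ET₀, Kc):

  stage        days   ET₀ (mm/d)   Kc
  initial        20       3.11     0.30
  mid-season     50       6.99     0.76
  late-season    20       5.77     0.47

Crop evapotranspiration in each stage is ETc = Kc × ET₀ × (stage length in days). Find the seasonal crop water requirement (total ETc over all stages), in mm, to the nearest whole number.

initial: 0.30 × 3.11 × 20 = 18.66 mm
mid-season: 0.76 × 6.99 × 50 = 265.62 mm
late-season: 0.47 × 5.77 × 20 = 54.24 mm
Seasonal total = 338.52 mm

339 mm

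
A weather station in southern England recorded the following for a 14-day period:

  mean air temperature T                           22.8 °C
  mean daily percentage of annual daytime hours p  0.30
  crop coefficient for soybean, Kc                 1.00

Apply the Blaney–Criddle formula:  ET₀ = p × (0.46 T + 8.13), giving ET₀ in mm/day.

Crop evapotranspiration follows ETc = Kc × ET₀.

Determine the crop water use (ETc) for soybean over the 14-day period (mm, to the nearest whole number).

78 mm

ET₀ = 0.30 × (0.46 × 22.8 + 8.13) = 0.30 × 18.618 = 5.5854 mm/d
ETc = Kc × ET₀ = 1.00 × 5.5854 = 5.5854 mm/d
Over 14 days: 5.5854 × 14 = 78.196 mm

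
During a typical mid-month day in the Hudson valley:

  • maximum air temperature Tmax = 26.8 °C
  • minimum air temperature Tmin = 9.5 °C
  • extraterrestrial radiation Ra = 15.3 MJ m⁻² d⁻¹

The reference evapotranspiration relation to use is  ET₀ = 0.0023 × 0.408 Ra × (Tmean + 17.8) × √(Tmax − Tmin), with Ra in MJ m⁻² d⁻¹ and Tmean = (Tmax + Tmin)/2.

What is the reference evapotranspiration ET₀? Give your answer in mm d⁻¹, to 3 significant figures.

2.15 mm d⁻¹

Tmean = (26.8 + 9.5)/2 = 18.15 °C
0.408 Ra = 0.408 × 15.3 = 6.2424 mm/d equivalent
ET₀ = 0.0023 × 6.2424 × (18.15 + 17.8) × √17.3 = 0.0023 × 6.2424 × 35.95 × 4.1593 = 2.1468 mm/d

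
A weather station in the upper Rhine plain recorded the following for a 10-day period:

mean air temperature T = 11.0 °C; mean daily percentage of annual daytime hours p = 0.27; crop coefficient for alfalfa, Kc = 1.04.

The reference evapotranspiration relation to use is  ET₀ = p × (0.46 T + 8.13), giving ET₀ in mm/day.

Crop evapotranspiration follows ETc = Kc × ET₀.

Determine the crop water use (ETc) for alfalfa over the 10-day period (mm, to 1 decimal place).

ET₀ = 0.27 × (0.46 × 11.0 + 8.13) = 0.27 × 13.190 = 3.5613 mm/d
ETc = Kc × ET₀ = 1.04 × 3.5613 = 3.7038 mm/d
Over 10 days: 3.7038 × 10 = 37.038 mm

37.0 mm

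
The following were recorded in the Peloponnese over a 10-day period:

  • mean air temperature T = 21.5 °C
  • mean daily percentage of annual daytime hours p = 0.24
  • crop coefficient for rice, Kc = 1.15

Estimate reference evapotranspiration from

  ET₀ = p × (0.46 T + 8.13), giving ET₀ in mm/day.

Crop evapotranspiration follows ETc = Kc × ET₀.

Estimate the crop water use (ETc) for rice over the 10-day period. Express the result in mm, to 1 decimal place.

49.7 mm

ET₀ = 0.24 × (0.46 × 21.5 + 8.13) = 0.24 × 18.020 = 4.3248 mm/d
ETc = Kc × ET₀ = 1.15 × 4.3248 = 4.9735 mm/d
Over 10 days: 4.9735 × 10 = 49.735 mm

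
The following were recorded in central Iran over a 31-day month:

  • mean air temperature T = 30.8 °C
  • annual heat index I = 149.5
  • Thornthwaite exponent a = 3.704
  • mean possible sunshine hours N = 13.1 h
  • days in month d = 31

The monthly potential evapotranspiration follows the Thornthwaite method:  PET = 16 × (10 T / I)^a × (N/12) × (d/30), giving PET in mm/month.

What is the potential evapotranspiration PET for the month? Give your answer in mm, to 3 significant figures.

263 mm

10T/I = 10 × 30.8 / 149.5 = 2.0602
(10T/I)^a = 2.0602^3.704 = 14.5452
Uncorrected PET = 16 × 14.5452 = 232.723 mm
Correction = (N/12)(d/30) = (13.1/12)(31/30) = 1.1281
PET = 232.723 × 1.1281 = 262.535 mm/month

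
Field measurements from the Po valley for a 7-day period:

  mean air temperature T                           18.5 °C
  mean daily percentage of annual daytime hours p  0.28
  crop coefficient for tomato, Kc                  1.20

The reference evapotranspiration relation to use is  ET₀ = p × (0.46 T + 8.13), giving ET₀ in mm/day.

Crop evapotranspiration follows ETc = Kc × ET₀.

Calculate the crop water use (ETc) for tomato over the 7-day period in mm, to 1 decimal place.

ET₀ = 0.28 × (0.46 × 18.5 + 8.13) = 0.28 × 16.640 = 4.6592 mm/d
ETc = Kc × ET₀ = 1.20 × 4.6592 = 5.5910 mm/d
Over 7 days: 5.5910 × 7 = 39.137 mm

39.1 mm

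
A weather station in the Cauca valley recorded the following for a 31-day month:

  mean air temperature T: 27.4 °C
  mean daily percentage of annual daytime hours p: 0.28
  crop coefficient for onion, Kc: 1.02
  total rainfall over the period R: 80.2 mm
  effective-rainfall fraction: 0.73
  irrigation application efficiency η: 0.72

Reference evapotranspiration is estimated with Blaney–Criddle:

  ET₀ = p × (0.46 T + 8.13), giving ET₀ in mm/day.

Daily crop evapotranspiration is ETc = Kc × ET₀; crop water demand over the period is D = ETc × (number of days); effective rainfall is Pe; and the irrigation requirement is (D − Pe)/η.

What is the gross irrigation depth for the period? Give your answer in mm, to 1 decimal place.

173.6 mm

ET₀ = 0.28 × (0.46 × 27.4 + 8.13) = 0.28 × 20.734 = 5.8055 mm/d
ETc = Kc × ET₀ = 1.02 × 5.8055 = 5.9216 mm/d
Crop demand D = ETc × 31 d = 5.9216 × 31 = 183.570 mm
Pe = 0.73 × 80.2 = 58.546 mm
D − Pe = 183.570 − 58.546 = 125.024 mm
Gross irrigation = 125.024 / 0.72 = 173.644 mm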